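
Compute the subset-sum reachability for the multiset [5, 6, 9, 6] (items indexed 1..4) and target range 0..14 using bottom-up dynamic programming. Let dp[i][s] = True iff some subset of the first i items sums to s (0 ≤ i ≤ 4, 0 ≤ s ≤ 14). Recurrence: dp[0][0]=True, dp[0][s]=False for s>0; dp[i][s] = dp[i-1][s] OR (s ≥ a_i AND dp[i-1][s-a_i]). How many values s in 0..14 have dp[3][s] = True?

i\s   0   1   2   3   4   5   6   7   8   9  10  11  12  13  14
  0   T   F   F   F   F   F   F   F   F   F   F   F   F   F   F
  1   T   F   F   F   F   T   F   F   F   F   F   F   F   F   F
  2   T   F   F   F   F   T   T   F   F   F   F   T   F   F   F
  3   T   F   F   F   F   T   T   F   F   T   F   T   F   F   T
  4   T   F   F   F   F   T   T   F   F   T   F   T   T   F   T

6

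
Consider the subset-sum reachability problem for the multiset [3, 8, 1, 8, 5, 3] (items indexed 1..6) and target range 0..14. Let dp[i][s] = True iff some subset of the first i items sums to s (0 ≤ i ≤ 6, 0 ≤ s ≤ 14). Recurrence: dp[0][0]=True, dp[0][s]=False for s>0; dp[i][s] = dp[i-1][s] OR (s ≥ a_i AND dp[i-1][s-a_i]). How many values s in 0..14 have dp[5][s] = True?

i\s   0   1   2   3   4   5   6   7   8   9  10  11  12  13  14
  0   T   F   F   F   F   F   F   F   F   F   F   F   F   F   F
  1   T   F   F   T   F   F   F   F   F   F   F   F   F   F   F
  2   T   F   F   T   F   F   F   F   T   F   F   T   F   F   F
  3   T   T   F   T   T   F   F   F   T   T   F   T   T   F   F
  4   T   T   F   T   T   F   F   F   T   T   F   T   T   F   F
  5   T   T   F   T   T   T   T   F   T   T   F   T   T   T   T
  6   T   T   F   T   T   T   T   T   T   T   F   T   T   T   T

12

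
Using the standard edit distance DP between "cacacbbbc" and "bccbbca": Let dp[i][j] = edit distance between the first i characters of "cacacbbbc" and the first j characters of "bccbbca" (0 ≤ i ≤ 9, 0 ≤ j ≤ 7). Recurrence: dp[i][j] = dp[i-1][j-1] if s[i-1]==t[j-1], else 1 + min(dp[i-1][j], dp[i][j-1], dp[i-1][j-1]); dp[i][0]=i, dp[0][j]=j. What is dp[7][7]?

   ''  b  c  c  b  b  c  a
''  0  1  2  3  4  5  6  7
 c  1  1  1  2  3  4  5  6
 a  2  2  2  2  3  4  5  5
 c  3  3  2  2  3  4  4  5
 a  4  4  3  3  3  4  5  4
 c  5  5  4  3  4  4  4  5
 b  6  5  5  4  3  4  5  5
 b  7  6  6  5  4  3  4  5
 b  8  7  7  6  5  4  4  5
 c  9  8  7  7  6  5  4  5

5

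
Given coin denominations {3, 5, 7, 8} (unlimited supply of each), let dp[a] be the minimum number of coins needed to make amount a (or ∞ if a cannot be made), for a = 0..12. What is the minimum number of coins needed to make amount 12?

 a  0  1  2  3  4  5  6  7  8  9 10 11 12
dp  0  -  -  1  -  1  2  1  1  3  2  2  2
(- denotes ∞ / unreachable)

2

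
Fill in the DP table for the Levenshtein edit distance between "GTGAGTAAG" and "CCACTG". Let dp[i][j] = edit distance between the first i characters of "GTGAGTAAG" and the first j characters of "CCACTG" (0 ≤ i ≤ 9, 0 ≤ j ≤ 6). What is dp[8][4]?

7

   ''  C  C  A  C  T  G
''  0  1  2  3  4  5  6
 G  1  1  2  3  4  5  5
 T  2  2  2  3  4  4  5
 G  3  3  3  3  4  5  4
 A  4  4  4  3  4  5  5
 G  5  5  5  4  4  5  5
 T  6  6  6  5  5  4  5
 A  7  7  7  6  6  5  5
 A  8  8  8  7  7  6  6
 G  9  9  9  8  8  7  6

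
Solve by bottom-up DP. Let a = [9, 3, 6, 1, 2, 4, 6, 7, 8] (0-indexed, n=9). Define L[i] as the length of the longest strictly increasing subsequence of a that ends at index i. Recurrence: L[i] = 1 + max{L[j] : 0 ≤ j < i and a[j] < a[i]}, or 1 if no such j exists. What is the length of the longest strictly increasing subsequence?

   i    0    1    2    3    4    5    6    7    8
a[i]    9    3    6    1    2    4    6    7    8
L[i]    1    1    2    1    2    3    4    5    6

6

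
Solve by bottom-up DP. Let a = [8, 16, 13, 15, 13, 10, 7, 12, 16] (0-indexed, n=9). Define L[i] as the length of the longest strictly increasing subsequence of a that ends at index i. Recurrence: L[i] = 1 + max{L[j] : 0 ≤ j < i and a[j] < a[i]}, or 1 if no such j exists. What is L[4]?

   i    0    1    2    3    4    5    6    7    8
a[i]    8   16   13   15   13   10    7   12   16
L[i]    1    2    2    3    2    2    1    3    4

2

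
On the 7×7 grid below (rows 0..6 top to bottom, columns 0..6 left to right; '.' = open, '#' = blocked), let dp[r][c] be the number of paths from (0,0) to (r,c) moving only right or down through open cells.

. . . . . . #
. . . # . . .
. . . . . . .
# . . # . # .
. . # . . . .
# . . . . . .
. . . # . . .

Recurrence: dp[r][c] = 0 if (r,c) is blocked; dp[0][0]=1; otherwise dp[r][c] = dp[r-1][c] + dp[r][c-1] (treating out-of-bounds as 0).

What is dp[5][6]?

35

r\c   0   1   2   3   4   5   6
  0   1   1   1   1   1   1   0
  1   1   2   3   0   1   2   2
  2   1   3   6   6   7   9  11
  3   0   3   9   0   7   0  11
  4   0   3   0   0   7   7  18
  5   0   3   3   3  10  17  35
  6   0   3   6   0  10  27  62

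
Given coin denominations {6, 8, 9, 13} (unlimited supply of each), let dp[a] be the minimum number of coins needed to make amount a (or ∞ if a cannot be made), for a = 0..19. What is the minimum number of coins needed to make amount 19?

2

 a  0  1  2  3  4  5  6  7  8  9 10 11 12 13 14 15 16 17 18 19
dp  0  -  -  -  -  -  1  -  1  1  -  -  2  1  2  2  2  2  2  2
(- denotes ∞ / unreachable)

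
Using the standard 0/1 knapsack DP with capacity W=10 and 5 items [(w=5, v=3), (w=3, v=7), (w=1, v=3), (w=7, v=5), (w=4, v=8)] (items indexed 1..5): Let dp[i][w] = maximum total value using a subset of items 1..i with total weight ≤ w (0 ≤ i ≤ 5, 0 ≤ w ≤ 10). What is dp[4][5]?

i\w   0   1   2   3   4   5   6   7   8   9  10
  0   0   0   0   0   0   0   0   0   0   0   0
  1   0   0   0   0   0   3   3   3   3   3   3
  2   0   0   0   7   7   7   7   7  10  10  10
  3   0   3   3   7  10  10  10  10  10  13  13
  4   0   3   3   7  10  10  10  10  10  13  13
  5   0   3   3   7  10  11  11  15  18  18  18

10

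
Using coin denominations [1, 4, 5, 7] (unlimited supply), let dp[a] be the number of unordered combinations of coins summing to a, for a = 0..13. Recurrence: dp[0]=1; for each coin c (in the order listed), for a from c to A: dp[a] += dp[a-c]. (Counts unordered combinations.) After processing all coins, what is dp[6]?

3

after  coin     0     1     2     3     4     5     6     7     8     9    10    11    12    13
          1     1     1     1     1     1     1     1     1     1     1     1     1     1     1
          4     1     1     1     1     2     2     2     2     3     3     3     3     4     4
          5     1     1     1     1     2     3     3     3     4     5     6     6     7     8
          7     1     1     1     1     2     3     3     4     5     6     7     8    10    11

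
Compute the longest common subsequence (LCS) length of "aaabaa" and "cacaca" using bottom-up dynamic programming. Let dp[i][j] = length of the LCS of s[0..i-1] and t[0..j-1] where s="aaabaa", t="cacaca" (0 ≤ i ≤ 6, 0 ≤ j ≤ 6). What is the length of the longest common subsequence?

   ''  c  a  c  a  c  a
''  0  0  0  0  0  0  0
 a  0  0  1  1  1  1  1
 a  0  0  1  1  2  2  2
 a  0  0  1  1  2  2  3
 b  0  0  1  1  2  2  3
 a  0  0  1  1  2  2  3
 a  0  0  1  1  2  2  3

3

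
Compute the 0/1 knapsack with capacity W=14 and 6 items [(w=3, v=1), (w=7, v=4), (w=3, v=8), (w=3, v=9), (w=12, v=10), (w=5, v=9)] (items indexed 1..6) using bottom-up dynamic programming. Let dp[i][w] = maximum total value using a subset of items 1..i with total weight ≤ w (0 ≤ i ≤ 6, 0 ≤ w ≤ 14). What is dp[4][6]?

17

i\w   0   1   2   3   4   5   6   7   8   9  10  11  12  13  14
  0   0   0   0   0   0   0   0   0   0   0   0   0   0   0   0
  1   0   0   0   1   1   1   1   1   1   1   1   1   1   1   1
  2   0   0   0   1   1   1   1   4   4   4   5   5   5   5   5
  3   0   0   0   8   8   8   9   9   9   9  12  12  12  13  13
  4   0   0   0   9   9   9  17  17  17  18  18  18  18  21  21
  5   0   0   0   9   9   9  17  17  17  18  18  18  18  21  21
  6   0   0   0   9   9   9  17  17  18  18  18  26  26  26  27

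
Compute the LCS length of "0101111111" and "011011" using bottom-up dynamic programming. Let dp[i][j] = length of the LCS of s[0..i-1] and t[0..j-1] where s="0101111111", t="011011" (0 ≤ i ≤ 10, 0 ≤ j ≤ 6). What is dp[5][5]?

4

   ''  0  1  1  0  1  1
''  0  0  0  0  0  0  0
 0  0  1  1  1  1  1  1
 1  0  1  2  2  2  2  2
 0  0  1  2  2  3  3  3
 1  0  1  2  3  3  4  4
 1  0  1  2  3  3  4  5
 1  0  1  2  3  3  4  5
 1  0  1  2  3  3  4  5
 1  0  1  2  3  3  4  5
 1  0  1  2  3  3  4  5
 1  0  1  2  3  3  4  5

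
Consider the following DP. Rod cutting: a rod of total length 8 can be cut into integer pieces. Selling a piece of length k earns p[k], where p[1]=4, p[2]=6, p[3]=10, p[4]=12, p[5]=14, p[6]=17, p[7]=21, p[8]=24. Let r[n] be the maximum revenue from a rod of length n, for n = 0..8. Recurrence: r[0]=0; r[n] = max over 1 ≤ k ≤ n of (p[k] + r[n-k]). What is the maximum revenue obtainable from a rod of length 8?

   n    0    1    2    3    4    5    6    7    8
r[n]    0    4    8   12   16   20   24   28   32

32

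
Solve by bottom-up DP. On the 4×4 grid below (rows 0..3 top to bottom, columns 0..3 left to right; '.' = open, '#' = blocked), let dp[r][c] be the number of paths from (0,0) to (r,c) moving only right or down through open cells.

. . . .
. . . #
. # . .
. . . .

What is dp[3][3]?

r\c   0   1   2   3
  0   1   1   1   1
  1   1   2   3   0
  2   1   0   3   3
  3   1   1   4   7

7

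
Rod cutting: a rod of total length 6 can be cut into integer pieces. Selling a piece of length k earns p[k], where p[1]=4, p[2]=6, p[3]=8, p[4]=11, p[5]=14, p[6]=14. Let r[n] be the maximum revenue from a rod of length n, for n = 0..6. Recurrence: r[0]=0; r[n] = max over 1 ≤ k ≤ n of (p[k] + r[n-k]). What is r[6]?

24

   n    0    1    2    3    4    5    6
r[n]    0    4    8   12   16   20   24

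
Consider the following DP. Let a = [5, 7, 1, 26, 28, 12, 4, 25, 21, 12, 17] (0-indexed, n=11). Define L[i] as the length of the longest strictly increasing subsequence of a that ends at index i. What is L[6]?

2

   i    0    1    2    3    4    5    6    7    8    9   10
a[i]    5    7    1   26   28   12    4   25   21   12   17
L[i]    1    2    1    3    4    3    2    4    4    3    4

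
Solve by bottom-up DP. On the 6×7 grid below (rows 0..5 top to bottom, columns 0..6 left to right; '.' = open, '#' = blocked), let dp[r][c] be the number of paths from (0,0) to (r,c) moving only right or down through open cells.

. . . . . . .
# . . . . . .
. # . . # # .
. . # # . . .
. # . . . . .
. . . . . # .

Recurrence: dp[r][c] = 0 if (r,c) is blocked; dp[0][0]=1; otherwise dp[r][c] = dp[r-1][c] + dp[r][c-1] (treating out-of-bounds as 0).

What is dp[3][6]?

6

r\c   0   1   2   3   4   5   6
  0   1   1   1   1   1   1   1
  1   0   1   2   3   4   5   6
  2   0   0   2   5   0   0   6
  3   0   0   0   0   0   0   6
  4   0   0   0   0   0   0   6
  5   0   0   0   0   0   0   6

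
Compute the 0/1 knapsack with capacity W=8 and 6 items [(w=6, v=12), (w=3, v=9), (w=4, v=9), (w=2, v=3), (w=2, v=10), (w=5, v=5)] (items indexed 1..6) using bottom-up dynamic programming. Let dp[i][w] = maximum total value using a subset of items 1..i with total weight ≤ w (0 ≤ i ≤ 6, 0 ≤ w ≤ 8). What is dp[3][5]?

9

i\w   0   1   2   3   4   5   6   7   8
  0   0   0   0   0   0   0   0   0   0
  1   0   0   0   0   0   0  12  12  12
  2   0   0   0   9   9   9  12  12  12
  3   0   0   0   9   9   9  12  18  18
  4   0   0   3   9   9  12  12  18  18
  5   0   0  10  10  13  19  19  22  22
  6   0   0  10  10  13  19  19  22  22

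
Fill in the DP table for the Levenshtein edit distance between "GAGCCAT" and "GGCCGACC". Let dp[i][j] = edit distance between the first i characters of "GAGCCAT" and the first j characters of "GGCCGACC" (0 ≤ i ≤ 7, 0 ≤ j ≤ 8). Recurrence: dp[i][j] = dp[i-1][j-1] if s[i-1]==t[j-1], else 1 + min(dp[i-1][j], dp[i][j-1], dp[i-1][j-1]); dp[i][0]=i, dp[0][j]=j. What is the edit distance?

4

   ''  G  G  C  C  G  A  C  C
''  0  1  2  3  4  5  6  7  8
 G  1  0  1  2  3  4  5  6  7
 A  2  1  1  2  3  4  4  5  6
 G  3  2  1  2  3  3  4  5  6
 C  4  3  2  1  2  3  4  4  5
 C  5  4  3  2  1  2  3  4  4
 A  6  5  4  3  2  2  2  3  4
 T  7  6  5  4  3  3  3  3  4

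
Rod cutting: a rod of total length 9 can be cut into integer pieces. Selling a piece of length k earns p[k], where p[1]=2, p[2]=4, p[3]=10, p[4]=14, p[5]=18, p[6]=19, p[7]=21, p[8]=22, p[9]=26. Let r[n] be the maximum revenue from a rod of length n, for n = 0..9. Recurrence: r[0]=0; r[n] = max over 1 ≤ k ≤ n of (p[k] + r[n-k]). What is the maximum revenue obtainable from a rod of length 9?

   n    0    1    2    3    4    5    6    7    8    9
r[n]    0    2    4   10   14   18   20   24   28   32

32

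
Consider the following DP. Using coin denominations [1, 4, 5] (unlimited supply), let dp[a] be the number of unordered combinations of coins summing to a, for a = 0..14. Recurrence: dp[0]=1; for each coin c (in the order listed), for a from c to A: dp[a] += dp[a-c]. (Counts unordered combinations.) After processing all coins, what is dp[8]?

after  coin     0     1     2     3     4     5     6     7     8     9    10    11    12    13    14
          1     1     1     1     1     1     1     1     1     1     1     1     1     1     1     1
          4     1     1     1     1     2     2     2     2     3     3     3     3     4     4     4
          5     1     1     1     1     2     3     3     3     4     5     6     6     7     8     9

4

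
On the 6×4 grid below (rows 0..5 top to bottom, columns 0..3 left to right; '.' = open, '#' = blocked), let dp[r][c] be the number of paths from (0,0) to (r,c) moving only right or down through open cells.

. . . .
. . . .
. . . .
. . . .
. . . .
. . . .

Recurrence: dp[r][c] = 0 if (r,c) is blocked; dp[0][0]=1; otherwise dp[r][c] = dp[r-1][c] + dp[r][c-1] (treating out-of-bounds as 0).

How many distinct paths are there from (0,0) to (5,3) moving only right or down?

r\c   0   1   2   3
  0   1   1   1   1
  1   1   2   3   4
  2   1   3   6  10
  3   1   4  10  20
  4   1   5  15  35
  5   1   6  21  56

56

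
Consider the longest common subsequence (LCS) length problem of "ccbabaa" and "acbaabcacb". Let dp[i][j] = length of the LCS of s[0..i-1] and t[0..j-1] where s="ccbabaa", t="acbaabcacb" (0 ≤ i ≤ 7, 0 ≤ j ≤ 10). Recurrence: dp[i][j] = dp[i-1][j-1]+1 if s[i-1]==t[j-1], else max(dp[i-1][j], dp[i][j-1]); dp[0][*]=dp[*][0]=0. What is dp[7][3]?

2

   ''  a  c  b  a  a  b  c  a  c  b
''  0  0  0  0  0  0  0  0  0  0  0
 c  0  0  1  1  1  1  1  1  1  1  1
 c  0  0  1  1  1  1  1  2  2  2  2
 b  0  0  1  2  2  2  2  2  2  2  3
 a  0  1  1  2  3  3  3  3  3  3  3
 b  0  1  1  2  3  3  4  4  4  4  4
 a  0  1  1  2  3  4  4  4  5  5  5
 a  0  1  1  2  3  4  4  4  5  5  5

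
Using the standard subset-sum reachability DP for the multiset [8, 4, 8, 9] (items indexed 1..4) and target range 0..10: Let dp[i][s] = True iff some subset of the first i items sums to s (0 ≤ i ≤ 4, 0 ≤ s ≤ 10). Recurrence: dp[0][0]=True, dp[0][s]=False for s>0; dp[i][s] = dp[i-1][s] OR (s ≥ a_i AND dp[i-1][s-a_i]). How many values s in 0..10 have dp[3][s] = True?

3

i\s   0   1   2   3   4   5   6   7   8   9  10
  0   T   F   F   F   F   F   F   F   F   F   F
  1   T   F   F   F   F   F   F   F   T   F   F
  2   T   F   F   F   T   F   F   F   T   F   F
  3   T   F   F   F   T   F   F   F   T   F   F
  4   T   F   F   F   T   F   F   F   T   T   F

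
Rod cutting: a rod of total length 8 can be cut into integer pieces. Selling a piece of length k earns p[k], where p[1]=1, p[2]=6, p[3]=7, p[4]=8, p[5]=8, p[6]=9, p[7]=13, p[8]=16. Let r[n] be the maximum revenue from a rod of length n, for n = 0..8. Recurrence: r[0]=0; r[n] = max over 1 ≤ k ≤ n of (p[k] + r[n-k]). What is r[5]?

   n    0    1    2    3    4    5    6    7    8
r[n]    0    1    6    7   12   13   18   19   24

13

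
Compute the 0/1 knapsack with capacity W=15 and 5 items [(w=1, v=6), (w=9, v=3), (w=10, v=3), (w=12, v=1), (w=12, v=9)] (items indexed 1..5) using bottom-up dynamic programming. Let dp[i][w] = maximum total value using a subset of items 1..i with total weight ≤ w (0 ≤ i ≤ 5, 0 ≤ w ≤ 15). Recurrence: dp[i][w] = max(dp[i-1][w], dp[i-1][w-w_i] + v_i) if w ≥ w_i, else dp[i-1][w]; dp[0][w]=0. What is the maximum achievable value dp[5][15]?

15

i\w   0   1   2   3   4   5   6   7   8   9  10  11  12  13  14  15
  0   0   0   0   0   0   0   0   0   0   0   0   0   0   0   0   0
  1   0   6   6   6   6   6   6   6   6   6   6   6   6   6   6   6
  2   0   6   6   6   6   6   6   6   6   6   9   9   9   9   9   9
  3   0   6   6   6   6   6   6   6   6   6   9   9   9   9   9   9
  4   0   6   6   6   6   6   6   6   6   6   9   9   9   9   9   9
  5   0   6   6   6   6   6   6   6   6   6   9   9   9  15  15  15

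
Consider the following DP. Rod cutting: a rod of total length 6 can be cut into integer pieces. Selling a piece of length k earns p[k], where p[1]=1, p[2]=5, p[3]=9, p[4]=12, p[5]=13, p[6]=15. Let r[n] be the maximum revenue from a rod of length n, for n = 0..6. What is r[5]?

14

   n    0    1    2    3    4    5    6
r[n]    0    1    5    9   12   14   18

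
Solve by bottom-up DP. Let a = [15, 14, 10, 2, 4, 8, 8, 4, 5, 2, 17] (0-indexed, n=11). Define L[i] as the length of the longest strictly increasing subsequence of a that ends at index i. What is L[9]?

1

   i    0    1    2    3    4    5    6    7    8    9   10
a[i]   15   14   10    2    4    8    8    4    5    2   17
L[i]    1    1    1    1    2    3    3    2    3    1    4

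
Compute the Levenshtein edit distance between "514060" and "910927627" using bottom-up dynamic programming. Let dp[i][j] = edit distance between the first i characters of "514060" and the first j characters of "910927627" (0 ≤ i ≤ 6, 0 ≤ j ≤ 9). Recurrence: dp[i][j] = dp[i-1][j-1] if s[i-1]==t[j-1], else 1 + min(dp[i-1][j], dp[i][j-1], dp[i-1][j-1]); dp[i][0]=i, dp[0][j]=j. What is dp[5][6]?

5

   ''  9  1  0  9  2  7  6  2  7
''  0  1  2  3  4  5  6  7  8  9
 5  1  1  2  3  4  5  6  7  8  9
 1  2  2  1  2  3  4  5  6  7  8
 4  3  3  2  2  3  4  5  6  7  8
 0  4  4  3  2  3  4  5  6  7  8
 6  5  5  4  3  3  4  5  5  6  7
 0  6  6  5  4  4  4  5  6  6  7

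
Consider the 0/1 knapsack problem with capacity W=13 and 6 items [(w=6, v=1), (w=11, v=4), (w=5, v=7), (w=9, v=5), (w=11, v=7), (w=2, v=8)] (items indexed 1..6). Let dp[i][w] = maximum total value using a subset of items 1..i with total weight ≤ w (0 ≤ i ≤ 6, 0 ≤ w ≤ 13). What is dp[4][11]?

i\w   0   1   2   3   4   5   6   7   8   9  10  11  12  13
  0   0   0   0   0   0   0   0   0   0   0   0   0   0   0
  1   0   0   0   0   0   0   1   1   1   1   1   1   1   1
  2   0   0   0   0   0   0   1   1   1   1   1   4   4   4
  3   0   0   0   0   0   7   7   7   7   7   7   8   8   8
  4   0   0   0   0   0   7   7   7   7   7   7   8   8   8
  5   0   0   0   0   0   7   7   7   7   7   7   8   8   8
  6   0   0   8   8   8   8   8  15  15  15  15  15  15  16

8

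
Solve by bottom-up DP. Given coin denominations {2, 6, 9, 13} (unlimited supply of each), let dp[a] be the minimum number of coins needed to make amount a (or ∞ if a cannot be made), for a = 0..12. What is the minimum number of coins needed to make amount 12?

 a  0  1  2  3  4  5  6  7  8  9 10 11 12
dp  0  -  1  -  2  -  1  -  2  1  3  2  2
(- denotes ∞ / unreachable)

2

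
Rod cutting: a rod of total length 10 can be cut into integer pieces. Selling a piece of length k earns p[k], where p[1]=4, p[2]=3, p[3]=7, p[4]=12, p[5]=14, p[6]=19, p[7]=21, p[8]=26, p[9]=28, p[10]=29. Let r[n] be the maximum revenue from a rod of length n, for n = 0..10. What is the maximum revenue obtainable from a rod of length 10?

   n    0    1    2    3    4    5    6    7    8    9   10
r[n]    0    4    8   12   16   20   24   28   32   36   40

40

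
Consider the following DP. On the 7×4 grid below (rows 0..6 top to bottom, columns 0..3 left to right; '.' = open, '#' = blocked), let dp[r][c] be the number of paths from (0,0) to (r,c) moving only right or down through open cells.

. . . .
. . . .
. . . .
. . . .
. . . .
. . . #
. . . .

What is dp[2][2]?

6

r\c   0   1   2   3
  0   1   1   1   1
  1   1   2   3   4
  2   1   3   6  10
  3   1   4  10  20
  4   1   5  15  35
  5   1   6  21   0
  6   1   7  28  28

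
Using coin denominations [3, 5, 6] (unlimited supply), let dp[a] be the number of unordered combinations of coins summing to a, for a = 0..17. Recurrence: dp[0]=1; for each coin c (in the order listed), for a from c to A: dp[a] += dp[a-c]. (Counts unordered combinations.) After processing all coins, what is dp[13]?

1

after  coin     0     1     2     3     4     5     6     7     8     9    10    11    12    13    14    15    16    17
          3     1     0     0     1     0     0     1     0     0     1     0     0     1     0     0     1     0     0
          5     1     0     0     1     0     1     1     0     1     1     1     1     1     1     1     2     1     1
          6     1     0     0     1     0     1     2     0     1     2     1     2     3     1     2     4     2     3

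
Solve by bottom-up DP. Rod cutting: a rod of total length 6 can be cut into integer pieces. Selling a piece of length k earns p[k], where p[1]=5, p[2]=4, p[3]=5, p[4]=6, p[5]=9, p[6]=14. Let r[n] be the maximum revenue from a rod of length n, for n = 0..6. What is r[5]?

25

   n    0    1    2    3    4    5    6
r[n]    0    5   10   15   20   25   30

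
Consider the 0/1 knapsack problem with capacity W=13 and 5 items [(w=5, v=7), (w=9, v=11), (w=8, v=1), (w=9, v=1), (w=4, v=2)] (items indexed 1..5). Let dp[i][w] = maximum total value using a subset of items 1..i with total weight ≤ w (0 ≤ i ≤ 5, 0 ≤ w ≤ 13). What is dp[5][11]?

i\w   0   1   2   3   4   5   6   7   8   9  10  11  12  13
  0   0   0   0   0   0   0   0   0   0   0   0   0   0   0
  1   0   0   0   0   0   7   7   7   7   7   7   7   7   7
  2   0   0   0   0   0   7   7   7   7  11  11  11  11  11
  3   0   0   0   0   0   7   7   7   7  11  11  11  11  11
  4   0   0   0   0   0   7   7   7   7  11  11  11  11  11
  5   0   0   0   0   2   7   7   7   7  11  11  11  11  13

11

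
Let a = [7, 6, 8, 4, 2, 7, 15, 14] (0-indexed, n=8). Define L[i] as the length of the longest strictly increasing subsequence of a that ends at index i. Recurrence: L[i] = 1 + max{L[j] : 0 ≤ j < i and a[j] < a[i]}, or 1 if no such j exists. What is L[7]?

   i    0    1    2    3    4    5    6    7
a[i]    7    6    8    4    2    7   15   14
L[i]    1    1    2    1    1    2    3    3

3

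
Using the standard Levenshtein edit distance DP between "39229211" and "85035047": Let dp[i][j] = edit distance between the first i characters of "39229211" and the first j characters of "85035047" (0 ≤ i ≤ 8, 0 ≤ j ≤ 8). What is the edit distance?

   ''  8  5  0  3  5  0  4  7
''  0  1  2  3  4  5  6  7  8
 3  1  1  2  3  3  4  5  6  7
 9  2  2  2  3  4  4  5  6  7
 2  3  3  3  3  4  5  5  6  7
 2  4  4  4  4  4  5  6  6  7
 9  5  5  5  5  5  5  6  7  7
 2  6  6  6  6  6  6  6  7  8
 1  7  7  7  7  7  7  7  7  8
 1  8  8  8  8  8  8  8  8  8

8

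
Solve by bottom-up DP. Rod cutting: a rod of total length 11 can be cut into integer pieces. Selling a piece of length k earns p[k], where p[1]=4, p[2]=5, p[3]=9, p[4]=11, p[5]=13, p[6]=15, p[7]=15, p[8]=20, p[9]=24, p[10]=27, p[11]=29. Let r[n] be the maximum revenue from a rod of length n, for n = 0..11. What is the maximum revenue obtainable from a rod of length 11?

   n    0    1    2    3    4    5    6    7    8    9   10   11
r[n]    0    4    8   12   16   20   24   28   32   36   40   44

44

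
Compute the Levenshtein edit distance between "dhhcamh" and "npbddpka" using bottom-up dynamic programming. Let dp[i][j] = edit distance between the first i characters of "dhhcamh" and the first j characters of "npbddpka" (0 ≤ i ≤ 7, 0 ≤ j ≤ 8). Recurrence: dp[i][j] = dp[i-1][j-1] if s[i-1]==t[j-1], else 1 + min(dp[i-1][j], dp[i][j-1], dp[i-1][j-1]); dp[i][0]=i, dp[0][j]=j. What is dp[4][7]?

6

   ''  n  p  b  d  d  p  k  a
''  0  1  2  3  4  5  6  7  8
 d  1  1  2  3  3  4  5  6  7
 h  2  2  2  3  4  4  5  6  7
 h  3  3  3  3  4  5  5  6  7
 c  4  4  4  4  4  5  6  6  7
 a  5  5  5  5  5  5  6  7  6
 m  6  6  6  6  6  6  6  7  7
 h  7  7  7  7  7  7  7  7  8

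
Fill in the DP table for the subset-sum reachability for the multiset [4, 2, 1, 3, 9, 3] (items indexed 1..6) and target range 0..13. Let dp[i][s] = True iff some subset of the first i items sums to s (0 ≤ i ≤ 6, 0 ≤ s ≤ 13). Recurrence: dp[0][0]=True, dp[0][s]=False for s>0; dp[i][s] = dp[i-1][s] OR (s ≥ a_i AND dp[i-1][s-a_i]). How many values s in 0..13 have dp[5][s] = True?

14

i\s   0   1   2   3   4   5   6   7   8   9  10  11  12  13
  0   T   F   F   F   F   F   F   F   F   F   F   F   F   F
  1   T   F   F   F   T   F   F   F   F   F   F   F   F   F
  2   T   F   T   F   T   F   T   F   F   F   F   F   F   F
  3   T   T   T   T   T   T   T   T   F   F   F   F   F   F
  4   T   T   T   T   T   T   T   T   T   T   T   F   F   F
  5   T   T   T   T   T   T   T   T   T   T   T   T   T   T
  6   T   T   T   T   T   T   T   T   T   T   T   T   T   T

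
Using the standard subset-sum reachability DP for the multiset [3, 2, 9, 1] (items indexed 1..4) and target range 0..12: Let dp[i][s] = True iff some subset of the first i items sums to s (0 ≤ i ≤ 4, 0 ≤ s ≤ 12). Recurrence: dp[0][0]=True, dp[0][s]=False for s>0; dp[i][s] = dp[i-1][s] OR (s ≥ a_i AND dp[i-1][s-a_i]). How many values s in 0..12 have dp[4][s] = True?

i\s   0   1   2   3   4   5   6   7   8   9  10  11  12
  0   T   F   F   F   F   F   F   F   F   F   F   F   F
  1   T   F   F   T   F   F   F   F   F   F   F   F   F
  2   T   F   T   T   F   T   F   F   F   F   F   F   F
  3   T   F   T   T   F   T   F   F   F   T   F   T   T
  4   T   T   T   T   T   T   T   F   F   T   T   T   T

11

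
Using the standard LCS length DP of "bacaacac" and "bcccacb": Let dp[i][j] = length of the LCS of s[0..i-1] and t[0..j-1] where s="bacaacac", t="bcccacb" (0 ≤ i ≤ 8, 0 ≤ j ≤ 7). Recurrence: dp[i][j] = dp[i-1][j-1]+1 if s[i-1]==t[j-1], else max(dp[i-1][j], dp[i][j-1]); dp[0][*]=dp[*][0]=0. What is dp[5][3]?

   ''  b  c  c  c  a  c  b
''  0  0  0  0  0  0  0  0
 b  0  1  1  1  1  1  1  1
 a  0  1  1  1  1  2  2  2
 c  0  1  2  2  2  2  3  3
 a  0  1  2  2  2  3  3  3
 a  0  1  2  2  2  3  3  3
 c  0  1  2  3  3  3  4  4
 a  0  1  2  3  3  4  4  4
 c  0  1  2  3  4  4  5  5

2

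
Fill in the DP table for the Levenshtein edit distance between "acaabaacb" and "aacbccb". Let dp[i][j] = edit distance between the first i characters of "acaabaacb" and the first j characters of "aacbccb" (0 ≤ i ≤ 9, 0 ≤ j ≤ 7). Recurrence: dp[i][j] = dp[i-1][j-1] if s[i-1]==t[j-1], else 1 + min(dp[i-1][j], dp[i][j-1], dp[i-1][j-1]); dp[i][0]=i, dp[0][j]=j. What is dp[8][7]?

5

   ''  a  a  c  b  c  c  b
''  0  1  2  3  4  5  6  7
 a  1  0  1  2  3  4  5  6
 c  2  1  1  1  2  3  4  5
 a  3  2  1  2  2  3  4  5
 a  4  3  2  2  3  3  4  5
 b  5  4  3  3  2  3  4  4
 a  6  5  4  4  3  3  4  5
 a  7  6  5  5  4  4  4  5
 c  8  7  6  5  5  4  4  5
 b  9  8  7  6  5  5  5  4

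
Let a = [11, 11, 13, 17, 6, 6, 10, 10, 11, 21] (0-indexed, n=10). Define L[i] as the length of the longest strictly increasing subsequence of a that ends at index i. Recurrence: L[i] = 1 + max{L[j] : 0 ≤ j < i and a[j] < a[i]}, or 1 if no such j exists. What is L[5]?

   i    0    1    2    3    4    5    6    7    8    9
a[i]   11   11   13   17    6    6   10   10   11   21
L[i]    1    1    2    3    1    1    2    2    3    4

1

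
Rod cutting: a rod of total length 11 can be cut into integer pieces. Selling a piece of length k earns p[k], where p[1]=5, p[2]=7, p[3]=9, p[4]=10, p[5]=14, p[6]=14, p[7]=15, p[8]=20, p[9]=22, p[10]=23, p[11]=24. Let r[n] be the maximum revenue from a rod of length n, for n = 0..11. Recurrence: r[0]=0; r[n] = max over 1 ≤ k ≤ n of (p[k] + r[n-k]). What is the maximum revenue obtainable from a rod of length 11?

55

   n    0    1    2    3    4    5    6    7    8    9   10   11
r[n]    0    5   10   15   20   25   30   35   40   45   50   55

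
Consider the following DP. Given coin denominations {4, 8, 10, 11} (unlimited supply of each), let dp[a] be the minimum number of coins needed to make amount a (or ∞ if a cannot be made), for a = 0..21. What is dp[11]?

1

 a  0  1  2  3  4  5  6  7  8  9 10 11 12 13 14 15 16 17 18 19 20 21
dp  0  -  -  -  1  -  -  -  1  -  1  1  2  -  2  2  2  -  2  2  2  2
(- denotes ∞ / unreachable)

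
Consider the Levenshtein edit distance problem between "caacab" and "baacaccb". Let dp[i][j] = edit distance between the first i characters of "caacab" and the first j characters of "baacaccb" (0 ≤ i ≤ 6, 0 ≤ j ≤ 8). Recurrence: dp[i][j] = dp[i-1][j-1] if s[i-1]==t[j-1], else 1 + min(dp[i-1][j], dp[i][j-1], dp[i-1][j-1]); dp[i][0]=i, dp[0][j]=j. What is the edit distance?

   ''  b  a  a  c  a  c  c  b
''  0  1  2  3  4  5  6  7  8
 c  1  1  2  3  3  4  5  6  7
 a  2  2  1  2  3  3  4  5  6
 a  3  3  2  1  2  3  4  5  6
 c  4  4  3  2  1  2  3  4  5
 a  5  5  4  3  2  1  2  3  4
 b  6  5  5  4  3  2  2  3  3

3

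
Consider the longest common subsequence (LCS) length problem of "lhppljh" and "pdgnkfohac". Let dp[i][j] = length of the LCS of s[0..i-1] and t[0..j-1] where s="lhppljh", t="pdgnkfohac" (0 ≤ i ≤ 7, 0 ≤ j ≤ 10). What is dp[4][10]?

1

   ''  p  d  g  n  k  f  o  h  a  c
''  0  0  0  0  0  0  0  0  0  0  0
 l  0  0  0  0  0  0  0  0  0  0  0
 h  0  0  0  0  0  0  0  0  1  1  1
 p  0  1  1  1  1  1  1  1  1  1  1
 p  0  1  1  1  1  1  1  1  1  1  1
 l  0  1  1  1  1  1  1  1  1  1  1
 j  0  1  1  1  1  1  1  1  1  1  1
 h  0  1  1  1  1  1  1  1  2  2  2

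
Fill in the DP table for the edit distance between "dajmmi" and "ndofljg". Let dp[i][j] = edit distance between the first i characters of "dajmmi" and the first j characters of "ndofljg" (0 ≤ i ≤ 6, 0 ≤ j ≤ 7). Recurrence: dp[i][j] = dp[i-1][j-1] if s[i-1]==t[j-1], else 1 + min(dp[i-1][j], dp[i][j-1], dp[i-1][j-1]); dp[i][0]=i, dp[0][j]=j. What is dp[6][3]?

6

   ''  n  d  o  f  l  j  g
''  0  1  2  3  4  5  6  7
 d  1  1  1  2  3  4  5  6
 a  2  2  2  2  3  4  5  6
 j  3  3  3  3  3  4  4  5
 m  4  4  4  4  4  4  5  5
 m  5  5  5  5  5  5  5  6
 i  6  6  6  6  6  6  6  6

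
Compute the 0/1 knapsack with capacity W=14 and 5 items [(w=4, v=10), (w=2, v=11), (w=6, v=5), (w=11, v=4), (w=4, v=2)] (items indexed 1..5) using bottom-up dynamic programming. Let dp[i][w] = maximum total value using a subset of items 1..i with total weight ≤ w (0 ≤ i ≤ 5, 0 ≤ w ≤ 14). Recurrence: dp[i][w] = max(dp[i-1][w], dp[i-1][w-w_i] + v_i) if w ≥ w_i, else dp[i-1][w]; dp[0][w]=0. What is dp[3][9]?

i\w   0   1   2   3   4   5   6   7   8   9  10  11  12  13  14
  0   0   0   0   0   0   0   0   0   0   0   0   0   0   0   0
  1   0   0   0   0  10  10  10  10  10  10  10  10  10  10  10
  2   0   0  11  11  11  11  21  21  21  21  21  21  21  21  21
  3   0   0  11  11  11  11  21  21  21  21  21  21  26  26  26
  4   0   0  11  11  11  11  21  21  21  21  21  21  26  26  26
  5   0   0  11  11  11  11  21  21  21  21  23  23  26  26  26

21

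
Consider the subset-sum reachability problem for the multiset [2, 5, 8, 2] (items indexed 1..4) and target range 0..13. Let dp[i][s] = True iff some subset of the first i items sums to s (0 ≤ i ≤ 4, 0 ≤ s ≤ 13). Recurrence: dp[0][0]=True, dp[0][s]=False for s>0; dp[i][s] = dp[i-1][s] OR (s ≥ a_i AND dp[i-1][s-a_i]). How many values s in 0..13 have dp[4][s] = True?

i\s   0   1   2   3   4   5   6   7   8   9  10  11  12  13
  0   T   F   F   F   F   F   F   F   F   F   F   F   F   F
  1   T   F   T   F   F   F   F   F   F   F   F   F   F   F
  2   T   F   T   F   F   T   F   T   F   F   F   F   F   F
  3   T   F   T   F   F   T   F   T   T   F   T   F   F   T
  4   T   F   T   F   T   T   F   T   T   T   T   F   T   T

10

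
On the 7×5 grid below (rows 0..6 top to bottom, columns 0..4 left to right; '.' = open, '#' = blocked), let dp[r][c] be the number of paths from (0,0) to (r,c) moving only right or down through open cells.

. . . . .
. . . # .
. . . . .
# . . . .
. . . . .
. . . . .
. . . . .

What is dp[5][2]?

r\c   0   1   2   3   4
  0   1   1   1   1   1
  1   1   2   3   0   1
  2   1   3   6   6   7
  3   0   3   9  15  22
  4   0   3  12  27  49
  5   0   3  15  42  91
  6   0   3  18  60 151

15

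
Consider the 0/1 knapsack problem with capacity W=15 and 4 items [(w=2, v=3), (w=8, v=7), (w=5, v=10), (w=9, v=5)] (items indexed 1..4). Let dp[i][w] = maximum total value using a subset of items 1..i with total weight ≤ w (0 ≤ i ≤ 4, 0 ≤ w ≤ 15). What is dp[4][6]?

i\w   0   1   2   3   4   5   6   7   8   9  10  11  12  13  14  15
  0   0   0   0   0   0   0   0   0   0   0   0   0   0   0   0   0
  1   0   0   3   3   3   3   3   3   3   3   3   3   3   3   3   3
  2   0   0   3   3   3   3   3   3   7   7  10  10  10  10  10  10
  3   0   0   3   3   3  10  10  13  13  13  13  13  13  17  17  20
  4   0   0   3   3   3  10  10  13  13  13  13  13  13  17  17  20

10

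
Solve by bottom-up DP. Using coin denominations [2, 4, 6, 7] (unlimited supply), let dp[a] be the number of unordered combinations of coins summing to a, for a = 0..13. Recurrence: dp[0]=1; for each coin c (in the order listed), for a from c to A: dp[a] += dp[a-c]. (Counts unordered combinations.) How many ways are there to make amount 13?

3

after  coin     0     1     2     3     4     5     6     7     8     9    10    11    12    13
          2     1     0     1     0     1     0     1     0     1     0     1     0     1     0
          4     1     0     1     0     2     0     2     0     3     0     3     0     4     0
          6     1     0     1     0     2     0     3     0     4     0     5     0     7     0
          7     1     0     1     0     2     0     3     1     4     1     5     2     7     3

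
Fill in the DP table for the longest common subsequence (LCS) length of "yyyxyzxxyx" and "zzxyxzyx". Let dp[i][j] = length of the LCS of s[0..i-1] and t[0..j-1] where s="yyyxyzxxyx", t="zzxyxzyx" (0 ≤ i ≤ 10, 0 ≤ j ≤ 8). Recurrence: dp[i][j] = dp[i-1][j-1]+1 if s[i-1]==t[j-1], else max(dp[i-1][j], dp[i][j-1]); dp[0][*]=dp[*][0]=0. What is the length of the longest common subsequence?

   ''  z  z  x  y  x  z  y  x
''  0  0  0  0  0  0  0  0  0
 y  0  0  0  0  1  1  1  1  1
 y  0  0  0  0  1  1  1  2  2
 y  0  0  0  0  1  1  1  2  2
 x  0  0  0  1  1  2  2  2  3
 y  0  0  0  1  2  2  2  3  3
 z  0  1  1  1  2  2  3  3  3
 x  0  1  1  2  2  3  3  3  4
 x  0  1  1  2  2  3  3  3  4
 y  0  1  1  2  3  3  3  4  4
 x  0  1  1  2  3  4  4  4  5

5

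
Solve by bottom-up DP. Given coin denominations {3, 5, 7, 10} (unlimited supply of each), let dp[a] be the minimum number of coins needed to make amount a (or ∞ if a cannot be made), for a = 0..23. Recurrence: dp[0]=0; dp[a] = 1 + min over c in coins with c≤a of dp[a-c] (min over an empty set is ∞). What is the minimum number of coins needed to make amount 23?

 a  0  1  2  3  4  5  6  7  8  9 10 11 12 13 14 15 16 17 18 19 20 21 22 23
dp  0  -  -  1  -  1  2  1  2  3  1  3  2  2  2  2  3  2  3  3  2  3  3  3
(- denotes ∞ / unreachable)

3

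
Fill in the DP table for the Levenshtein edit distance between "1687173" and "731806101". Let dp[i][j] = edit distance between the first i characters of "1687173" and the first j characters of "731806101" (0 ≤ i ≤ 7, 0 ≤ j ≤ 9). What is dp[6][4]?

5

   ''  7  3  1  8  0  6  1  0  1
''  0  1  2  3  4  5  6  7  8  9
 1  1  1  2  2  3  4  5  6  7  8
 6  2  2  2  3  3  4  4  5  6  7
 8  3  3  3  3  3  4  5  5  6  7
 7  4  3  4  4  4  4  5  6  6  7
 1  5  4  4  4  5  5  5  5  6  6
 7  6  5  5  5  5  6  6  6  6  7
 3  7  6  5  6  6  6  7  7  7  7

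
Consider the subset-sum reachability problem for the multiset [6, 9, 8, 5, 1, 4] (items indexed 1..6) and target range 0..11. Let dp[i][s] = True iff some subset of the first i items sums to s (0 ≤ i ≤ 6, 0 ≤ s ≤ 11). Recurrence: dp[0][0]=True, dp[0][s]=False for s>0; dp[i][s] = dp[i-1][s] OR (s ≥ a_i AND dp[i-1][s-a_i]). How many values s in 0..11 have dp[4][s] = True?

i\s   0   1   2   3   4   5   6   7   8   9  10  11
  0   T   F   F   F   F   F   F   F   F   F   F   F
  1   T   F   F   F   F   F   T   F   F   F   F   F
  2   T   F   F   F   F   F   T   F   F   T   F   F
  3   T   F   F   F   F   F   T   F   T   T   F   F
  4   T   F   F   F   F   T   T   F   T   T   F   T
  5   T   T   F   F   F   T   T   T   T   T   T   T
  6   T   T   F   F   T   T   T   T   T   T   T   T

6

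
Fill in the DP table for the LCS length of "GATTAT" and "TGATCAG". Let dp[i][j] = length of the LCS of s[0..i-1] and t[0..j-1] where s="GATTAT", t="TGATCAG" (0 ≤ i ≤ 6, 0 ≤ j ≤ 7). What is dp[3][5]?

3

   ''  T  G  A  T  C  A  G
''  0  0  0  0  0  0  0  0
 G  0  0  1  1  1  1  1  1
 A  0  0  1  2  2  2  2  2
 T  0  1  1  2  3  3  3  3
 T  0  1  1  2  3  3  3  3
 A  0  1  1  2  3  3  4  4
 T  0  1  1  2  3  3  4  4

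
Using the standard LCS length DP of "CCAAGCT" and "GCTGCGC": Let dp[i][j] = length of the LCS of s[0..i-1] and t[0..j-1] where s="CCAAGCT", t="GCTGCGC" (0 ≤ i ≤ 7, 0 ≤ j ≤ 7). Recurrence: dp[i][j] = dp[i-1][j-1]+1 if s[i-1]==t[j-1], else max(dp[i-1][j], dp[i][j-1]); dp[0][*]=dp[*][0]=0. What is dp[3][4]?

   ''  G  C  T  G  C  G  C
''  0  0  0  0  0  0  0  0
 C  0  0  1  1  1  1  1  1
 C  0  0  1  1  1  2  2  2
 A  0  0  1  1  1  2  2  2
 A  0  0  1  1  1  2  2  2
 G  0  1  1  1  2  2  3  3
 C  0  1  2  2  2  3  3  4
 T  0  1  2  3  3  3  3  4

1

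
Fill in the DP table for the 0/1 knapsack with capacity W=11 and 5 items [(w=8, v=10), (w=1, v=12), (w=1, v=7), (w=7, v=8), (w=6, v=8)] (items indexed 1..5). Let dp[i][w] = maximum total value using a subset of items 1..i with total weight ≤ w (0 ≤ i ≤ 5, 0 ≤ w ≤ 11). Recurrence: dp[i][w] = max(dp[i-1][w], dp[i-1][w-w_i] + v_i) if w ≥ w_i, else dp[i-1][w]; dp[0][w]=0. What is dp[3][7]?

19

i\w   0   1   2   3   4   5   6   7   8   9  10  11
  0   0   0   0   0   0   0   0   0   0   0   0   0
  1   0   0   0   0   0   0   0   0  10  10  10  10
  2   0  12  12  12  12  12  12  12  12  22  22  22
  3   0  12  19  19  19  19  19  19  19  22  29  29
  4   0  12  19  19  19  19  19  19  20  27  29  29
  5   0  12  19  19  19  19  19  20  27  27  29  29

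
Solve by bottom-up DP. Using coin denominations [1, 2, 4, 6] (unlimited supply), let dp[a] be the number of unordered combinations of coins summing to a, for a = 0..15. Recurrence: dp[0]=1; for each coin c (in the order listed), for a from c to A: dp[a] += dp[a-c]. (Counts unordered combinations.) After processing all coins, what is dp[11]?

16

after  coin     0     1     2     3     4     5     6     7     8     9    10    11    12    13    14    15
          1     1     1     1     1     1     1     1     1     1     1     1     1     1     1     1     1
          2     1     1     2     2     3     3     4     4     5     5     6     6     7     7     8     8
          4     1     1     2     2     4     4     6     6     9     9    12    12    16    16    20    20
          6     1     1     2     2     4     4     7     7    11    11    16    16    23    23    31    31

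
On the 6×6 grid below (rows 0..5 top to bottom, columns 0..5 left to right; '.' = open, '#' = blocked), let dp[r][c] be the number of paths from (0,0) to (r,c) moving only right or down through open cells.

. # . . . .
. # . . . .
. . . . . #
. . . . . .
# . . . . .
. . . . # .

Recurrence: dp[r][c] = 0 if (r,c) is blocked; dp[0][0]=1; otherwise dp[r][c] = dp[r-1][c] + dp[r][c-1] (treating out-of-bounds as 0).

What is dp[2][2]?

r\c   0   1   2   3   4   5
  0   1   0   0   0   0   0
  1   1   0   0   0   0   0
  2   1   1   1   1   1   0
  3   1   2   3   4   5   5
  4   0   2   5   9  14  19
  5   0   2   7  16   0  19

1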